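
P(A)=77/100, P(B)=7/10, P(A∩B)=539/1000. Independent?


P(A)×P(B) = 539/1000
P(A∩B) = 539/1000
Equal ✓ → Independent

Yes, independent


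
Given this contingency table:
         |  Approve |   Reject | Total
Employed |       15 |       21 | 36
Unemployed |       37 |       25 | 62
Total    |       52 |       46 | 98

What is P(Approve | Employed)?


P(Approve | Employed) = 15/(15+21) = 15/36 = 5/12

P(Approve|Employed) = 5/12 ≈ 41.67%


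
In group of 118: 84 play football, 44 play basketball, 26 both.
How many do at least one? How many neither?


|A∪B| = 84+44-26 = 102
Neither = 118-102 = 16

At least one: 102; Neither: 16


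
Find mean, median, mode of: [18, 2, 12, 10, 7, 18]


Sorted: [2, 7, 10, 12, 18, 18]
Mean = 67/6
Median = 11
Freq: {18: 2, 2: 1, 12: 1, 10: 1, 7: 1}
Mode: [18]

Mean=67/6, Median=11, Mode=18


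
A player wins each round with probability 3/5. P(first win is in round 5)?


Geometric: P(X=5) = (1-p)^(k-1)×p = (2/5)^4×3/5 = 48/3125

P(X=5) = 48/3125 ≈ 1.54%


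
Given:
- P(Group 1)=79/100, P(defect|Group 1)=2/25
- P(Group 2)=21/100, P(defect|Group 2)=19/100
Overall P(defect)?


P(B) = Σ P(B|Aᵢ)×P(Aᵢ)
  2/25×79/100 = 79/1250
  19/100×21/100 = 399/10000
Sum = 1031/10000

P(defect) = 1031/10000 ≈ 10.31%


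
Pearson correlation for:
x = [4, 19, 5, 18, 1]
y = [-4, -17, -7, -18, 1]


n=5, Σx=47, Σy=-45, Σxy=-697, Σx²=727, Σy²=679
r = (5×(-697) - 47×(-45))/√((5×727 - 47²)(5×679 - (-45)²))
= -1370/√(1426×1370) = -1370/√1953620 ≈ -1370/1397.7196 ≈ -0.9802

r ≈ -0.9802


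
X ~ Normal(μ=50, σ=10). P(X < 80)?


z = (80-50)/10 = 3.0
P(Z < 3.0) = 0.9987

P(X < 80) ≈ 0.9987


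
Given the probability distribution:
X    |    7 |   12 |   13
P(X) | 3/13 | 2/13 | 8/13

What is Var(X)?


E[X] = 149/13
E[X²] = 1787/13
Var(X) = E[X²] - (E[X])² = 1787/13 - 22201/169 = 1030/169

Var(X) = 1030/169 ≈ 6.0947


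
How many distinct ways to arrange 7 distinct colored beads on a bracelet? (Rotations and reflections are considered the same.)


Free circular arrangements: rotations and reflections both identified.
(n-1)!/2 = 6!/2 = 720/2 = 360

360


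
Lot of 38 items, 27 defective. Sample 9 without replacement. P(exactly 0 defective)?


Hypergeometric: C(27,0)×C(11,9)/C(38,9)
= 1×55/163011640 = 1/2963848

P(X=0) = 1/2963848 ≈ 0.00%


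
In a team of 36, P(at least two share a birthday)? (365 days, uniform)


P(all different) = Π(365-i)/365 for i=0..35
= 0.167818
P(match) = 1 - 0.167818 = 0.832182

P ≈ 0.8322 ≈ 83.22%


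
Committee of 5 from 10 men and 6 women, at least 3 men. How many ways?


Count by #men:
  3M,2W: C(10,3)×C(6,2)=1800
  4M,1W: C(10,4)×C(6,1)=1260
  5M,0W: C(10,5)×C(6,0)=252
Total = 3312

3312


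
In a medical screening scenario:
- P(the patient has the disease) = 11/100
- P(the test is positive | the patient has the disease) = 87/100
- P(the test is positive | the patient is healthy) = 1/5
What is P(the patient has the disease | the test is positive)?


Using Bayes' theorem:
P(A|B) = P(B|A)·P(A) / P(B)

P(the test is positive) = 87/100 × 11/100 + 1/5 × 89/100
= 957/10000 + 89/500 = 2737/10000

P(the patient has the disease|the test is positive) = (957/10000) / (2737/10000) = 957/2737

P(the patient has the disease|the test is positive) = 957/2737 ≈ 34.97%


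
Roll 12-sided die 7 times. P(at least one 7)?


P(no 7)^7 = (11/12)^7 = 19487171/35831808
P(≥1) = 1 - 19487171/35831808 = 16344637/35831808

P = 16344637/35831808 ≈ 45.61%


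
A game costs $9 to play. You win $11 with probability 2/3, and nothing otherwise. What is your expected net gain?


E[gain] = (11-9)×2/3 + (-9)×1/3
= 4/3 - 3 = -5/3

Expected net gain = $-5/3 ≈ $-1.67


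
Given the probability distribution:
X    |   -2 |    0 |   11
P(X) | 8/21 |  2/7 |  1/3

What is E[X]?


E[X] = Σ x·P(X=x)
= (-2)×(8/21) + (0)×(2/7) + (11)×(1/3)
= 61/21

E[X] = 61/21


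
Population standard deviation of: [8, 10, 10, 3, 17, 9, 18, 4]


Mean = 79/8
  (8-79/8)²=225/64
  (10-79/8)²=1/64
  (10-79/8)²=1/64
  (3-79/8)²=3025/64
  (17-79/8)²=3249/64
  (9-79/8)²=49/64
  (18-79/8)²=4225/64
  (4-79/8)²=2209/64
Σ(x-μ)² = 1623/8
σ² = (1623/8)/8 = 1623/64

σ = √(1623/64) ≈ 5.0358


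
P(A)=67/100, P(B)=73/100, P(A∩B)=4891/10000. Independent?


P(A)×P(B) = 4891/10000
P(A∩B) = 4891/10000
Equal ✓ → Independent

Yes, independent


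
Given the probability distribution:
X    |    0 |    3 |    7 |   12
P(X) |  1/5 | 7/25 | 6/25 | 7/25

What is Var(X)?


E[X] = 147/25
E[X²] = 273/5
Var(X) = E[X²] - (E[X])² = 273/5 - 21609/625 = 12516/625

Var(X) = 12516/625 ≈ 20.0256


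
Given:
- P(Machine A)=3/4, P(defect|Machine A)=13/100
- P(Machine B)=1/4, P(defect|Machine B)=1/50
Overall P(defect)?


P(B) = Σ P(B|Aᵢ)×P(Aᵢ)
  13/100×3/4 = 39/400
  1/50×1/4 = 1/200
Sum = 41/400

P(defect) = 41/400 ≈ 10.25%


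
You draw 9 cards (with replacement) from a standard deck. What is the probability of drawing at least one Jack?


P(not a Jack) = 48/52 = 12/13
P(none in 9 draws) = (12/13)^9 = 5159780352/10604499373
P(≥1 Jack) = 1 - 5159780352/10604499373 = 5444719021/10604499373

P = 5444719021/10604499373 ≈ 51.34%


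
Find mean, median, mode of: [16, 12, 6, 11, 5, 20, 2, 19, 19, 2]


Sorted: [2, 2, 5, 6, 11, 12, 16, 19, 19, 20]
Mean = 112/10 = 56/5
Median = 23/2
Freq: {16: 1, 12: 1, 6: 1, 11: 1, 5: 1, 20: 1, 2: 2, 19: 2}
Mode: [2, 19]

Mean=56/5, Median=23/2, Mode=[2, 19]


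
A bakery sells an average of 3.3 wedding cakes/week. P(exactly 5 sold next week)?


Poisson(λ=3.3): P(X=5) = e^(-λ)×λ^k/k!
= e^(-3.3) × 3.3^5 / 5!
≈ 0.0368831674 × 391.35393 / 120 ≈ 0.120286

P(X=5) ≈ 0.120286 ≈ 12.03%


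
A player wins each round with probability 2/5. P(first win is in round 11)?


Geometric: P(X=11) = (1-p)^(k-1)×p = (3/5)^10×2/5 = 118098/48828125

P(X=11) = 118098/48828125 ≈ 0.24%


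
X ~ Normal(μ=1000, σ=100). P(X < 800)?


z = (800-1000)/100 = -2.0
P(Z < -2.0) = 0.0228

P(X < 800) ≈ 0.0228


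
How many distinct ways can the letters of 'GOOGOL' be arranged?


Letters: 6, freq: {'G': 2, 'O': 3, 'L': 1}
6!/(2!×3!×1!) = 720/12 = 60

60


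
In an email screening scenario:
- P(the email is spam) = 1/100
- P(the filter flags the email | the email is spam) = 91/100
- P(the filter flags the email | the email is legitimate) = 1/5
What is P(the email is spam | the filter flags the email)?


Using Bayes' theorem:
P(A|B) = P(B|A)·P(A) / P(B)

P(the filter flags the email) = 91/100 × 1/100 + 1/5 × 99/100
= 91/10000 + 99/500 = 2071/10000

P(the email is spam|the filter flags the email) = (91/10000) / (2071/10000) = 91/2071

P(the email is spam|the filter flags the email) = 91/2071 ≈ 4.39%


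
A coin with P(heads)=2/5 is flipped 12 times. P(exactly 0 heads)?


Binomial: P(X=0) = C(12,0)×p^0×(1-p)^12
= 1 × 1 × 531441/244140625 = 531441/244140625

P(X=0) = 531441/244140625 ≈ 0.22%


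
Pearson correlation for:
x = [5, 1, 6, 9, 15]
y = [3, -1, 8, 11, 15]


n=5, Σx=36, Σy=36, Σxy=386, Σx²=368, Σy²=420
r = (5×386 - 36×36)/√((5×368 - 36²)(5×420 - 36²))
= 634/√(544×804) = 634/√437376 ≈ 634/661.3441 ≈ 0.9587

r ≈ 0.9587


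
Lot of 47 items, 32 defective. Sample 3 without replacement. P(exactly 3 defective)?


Hypergeometric: C(32,3)×C(15,0)/C(47,3)
= 4960×1/16215 = 992/3243

P(X=3) = 992/3243 ≈ 30.59%


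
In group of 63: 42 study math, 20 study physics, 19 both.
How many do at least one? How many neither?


|A∪B| = 42+20-19 = 43
Neither = 63-43 = 20

At least one: 43; Neither: 20


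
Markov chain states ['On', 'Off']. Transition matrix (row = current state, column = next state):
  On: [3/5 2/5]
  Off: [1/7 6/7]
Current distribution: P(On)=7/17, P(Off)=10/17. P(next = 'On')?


P(next=On) = Σᵢ P(now=i)×P(i→On)
= 7/17×3/5 + 10/17×1/7
= 21/85 + 10/119 = 197/595

P = 197/595 ≈ 0.3311


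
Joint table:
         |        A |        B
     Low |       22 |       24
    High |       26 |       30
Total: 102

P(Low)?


P(Low) = (22+24)/102 = 46/102 = 23/51

P(Low) = 23/51 ≈ 45.10%


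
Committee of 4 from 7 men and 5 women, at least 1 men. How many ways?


Count by #men:
  1M,3W: C(7,1)×C(5,3)=70
  2M,2W: C(7,2)×C(5,2)=210
  3M,1W: C(7,3)×C(5,1)=175
  4M,0W: C(7,4)×C(5,0)=35
Total = 490

490


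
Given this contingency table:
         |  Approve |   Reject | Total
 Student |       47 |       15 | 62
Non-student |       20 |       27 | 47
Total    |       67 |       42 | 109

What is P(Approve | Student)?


P(Approve | Student) = 47/(47+15) = 47/62

P(Approve|Student) = 47/62 ≈ 75.81%


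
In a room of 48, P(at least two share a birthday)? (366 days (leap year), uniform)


P(all different) = Π(366-i)/366 for i=0..47
= 0.039768
P(match) = 1 - 0.039768 = 0.960232

P ≈ 0.9602 ≈ 96.02%


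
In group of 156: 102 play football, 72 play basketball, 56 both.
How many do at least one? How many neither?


|A∪B| = 102+72-56 = 118
Neither = 156-118 = 38

At least one: 118; Neither: 38


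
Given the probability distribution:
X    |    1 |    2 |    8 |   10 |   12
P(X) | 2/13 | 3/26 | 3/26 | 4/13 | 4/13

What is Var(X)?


E[X] = 105/13
E[X²] = 1080/13
Var(X) = E[X²] - (E[X])² = 1080/13 - 11025/169 = 3015/169

Var(X) = 3015/169 ≈ 17.8402


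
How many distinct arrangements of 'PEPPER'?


Letters: 6, freq: {'P': 3, 'E': 2, 'R': 1}
6!/(3!×2!×1!) = 720/12 = 60

60


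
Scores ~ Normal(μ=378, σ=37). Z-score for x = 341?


z = (x - μ)/σ = (341 - 378)/37 = -1.0

z = -1.0


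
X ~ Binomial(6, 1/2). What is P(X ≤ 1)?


P(X ≤ 1) = Σ P(X=i) for i=0..1
P(X=0) = 1/64
P(X=1) = 3/32
Sum = 7/64

P(X ≤ 1) = 7/64 ≈ 10.94%


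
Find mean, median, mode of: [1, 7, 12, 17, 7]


Sorted: [1, 7, 7, 12, 17]
Mean = 44/5
Median = 7
Freq: {1: 1, 7: 2, 12: 1, 17: 1}
Mode: [7]

Mean=44/5, Median=7, Mode=7


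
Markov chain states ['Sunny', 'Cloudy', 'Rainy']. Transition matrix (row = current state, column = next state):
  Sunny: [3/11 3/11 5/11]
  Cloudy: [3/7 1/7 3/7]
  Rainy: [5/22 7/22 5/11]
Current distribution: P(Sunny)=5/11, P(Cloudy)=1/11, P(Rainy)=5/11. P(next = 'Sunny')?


P(next=Sunny) = Σᵢ P(now=i)×P(i→Sunny)
= 5/11×3/11 + 1/11×3/7 + 5/11×5/22
= 15/121 + 3/77 + 25/242 = 41/154

P = 41/154 ≈ 0.2662


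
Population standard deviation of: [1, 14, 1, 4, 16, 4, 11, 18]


Mean = 69/8
  (1-69/8)²=3721/64
  (14-69/8)²=1849/64
  (1-69/8)²=3721/64
  (4-69/8)²=1369/64
  (16-69/8)²=3481/64
  (4-69/8)²=1369/64
  (11-69/8)²=361/64
  (18-69/8)²=5625/64
Σ(x-μ)² = 2687/8
σ² = (2687/8)/8 = 2687/64

σ = √(2687/64) ≈ 6.4795


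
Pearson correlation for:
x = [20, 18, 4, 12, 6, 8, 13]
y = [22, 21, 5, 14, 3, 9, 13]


n=7, Σx=81, Σy=87, Σxy=1265, Σx²=1153, Σy²=1405
r = (7×1265 - 81×87)/√((7×1153 - 81²)(7×1405 - 87²))
= 1808/√(1510×2266) = 1808/√3421660 ≈ 1808/1849.7730 ≈ 0.9774

r ≈ 0.9774


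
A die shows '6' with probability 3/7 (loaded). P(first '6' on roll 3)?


Geometric: P(X=3) = (1-p)^(k-1)×p = (4/7)^2×3/7 = 48/343

P(X=3) = 48/343 ≈ 13.99%


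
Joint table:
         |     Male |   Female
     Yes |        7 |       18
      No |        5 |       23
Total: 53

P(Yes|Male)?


P(Yes|Male) = 7/(7+5) = 7/12

P = 7/12 ≈ 58.33%


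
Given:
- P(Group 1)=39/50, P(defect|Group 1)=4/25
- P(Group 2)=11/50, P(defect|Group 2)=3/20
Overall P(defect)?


P(B) = Σ P(B|Aᵢ)×P(Aᵢ)
  4/25×39/50 = 78/625
  3/20×11/50 = 33/1000
Sum = 789/5000

P(defect) = 789/5000 ≈ 15.78%


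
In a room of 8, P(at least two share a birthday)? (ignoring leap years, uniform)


P(all different) = Π(365-i)/365 for i=0..7
= 0.925665
P(match) = 1 - 0.925665 = 0.074335

P ≈ 0.0743 ≈ 7.43%


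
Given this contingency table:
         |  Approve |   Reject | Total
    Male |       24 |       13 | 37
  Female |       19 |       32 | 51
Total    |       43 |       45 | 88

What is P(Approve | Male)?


P(Approve | Male) = 24/(24+13) = 24/37

P(Approve|Male) = 24/37 ≈ 64.86%


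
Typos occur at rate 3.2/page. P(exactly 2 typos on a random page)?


Poisson(λ=3.2): P(X=2) = e^(-λ)×λ^k/k!
= e^(-3.2) × 3.2^2 / 2!
≈ 0.04076220398 × 10.24 / 2 ≈ 0.208702

P(X=2) ≈ 0.208702 ≈ 20.87%


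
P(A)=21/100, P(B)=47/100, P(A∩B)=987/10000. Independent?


P(A)×P(B) = 987/10000
P(A∩B) = 987/10000
Equal ✓ → Independent

Yes, independent


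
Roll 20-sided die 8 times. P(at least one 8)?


P(no 8)^8 = (19/20)^8 = 16983563041/25600000000
P(≥1) = 1 - 16983563041/25600000000 = 8616436959/25600000000

P = 8616436959/25600000000 ≈ 33.66%


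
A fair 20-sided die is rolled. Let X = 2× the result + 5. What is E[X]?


E[die] = (1+20)/2 = 21/2
E[X] = 2×21/2 + 5 = 26

E[X] = 26


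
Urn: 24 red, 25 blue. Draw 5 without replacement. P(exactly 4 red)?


Hypergeometric: C(24,4)×C(25,1)/C(49,5)
= 10626×25/1906884 = 275/1974

P(X=4) = 275/1974 ≈ 13.93%


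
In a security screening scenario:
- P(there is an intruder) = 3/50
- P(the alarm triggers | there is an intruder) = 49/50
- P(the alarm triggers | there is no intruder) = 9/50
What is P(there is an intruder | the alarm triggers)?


Using Bayes' theorem:
P(A|B) = P(B|A)·P(A) / P(B)

P(the alarm triggers) = 49/50 × 3/50 + 9/50 × 47/50
= 147/2500 + 423/2500 = 57/250

P(there is an intruder|the alarm triggers) = (147/2500) / (57/250) = 49/190

P(there is an intruder|the alarm triggers) = 49/190 ≈ 25.79%


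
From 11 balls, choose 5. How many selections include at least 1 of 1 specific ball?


Complement: C(11,5) - C(10,5) = 462 - 252 = 210

210


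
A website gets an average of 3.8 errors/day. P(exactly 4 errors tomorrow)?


Poisson(λ=3.8): P(X=4) = e^(-λ)×λ^k/k!
= e^(-3.8) × 3.8^4 / 4!
≈ 0.02237077186 × 208.5136 / 24 ≈ 0.194359

P(X=4) ≈ 0.194359 ≈ 19.44%


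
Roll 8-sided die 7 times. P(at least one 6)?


P(no 6)^7 = (7/8)^7 = 823543/2097152
P(≥1) = 1 - 823543/2097152 = 1273609/2097152

P = 1273609/2097152 ≈ 60.73%


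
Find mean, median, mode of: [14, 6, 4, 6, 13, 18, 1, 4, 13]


Sorted: [1, 4, 4, 6, 6, 13, 13, 14, 18]
Mean = 79/9
Median = 6
Freq: {14: 1, 6: 2, 4: 2, 13: 2, 18: 1, 1: 1}
Mode: [4, 6, 13]

Mean=79/9, Median=6, Mode=[4, 6, 13]


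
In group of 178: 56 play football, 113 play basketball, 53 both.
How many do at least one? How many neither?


|A∪B| = 56+113-53 = 116
Neither = 178-116 = 62

At least one: 116; Neither: 62


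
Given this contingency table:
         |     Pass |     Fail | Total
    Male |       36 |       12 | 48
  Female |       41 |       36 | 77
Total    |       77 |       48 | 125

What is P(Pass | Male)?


P(Pass | Male) = 36/(36+12) = 36/48 = 3/4

P(Pass|Male) = 3/4 ≈ 75.00%


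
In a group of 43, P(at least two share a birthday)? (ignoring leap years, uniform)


P(all different) = Π(365-i)/365 for i=0..42
= 0.076077
P(match) = 1 - 0.076077 = 0.923923

P ≈ 0.9239 ≈ 92.39%


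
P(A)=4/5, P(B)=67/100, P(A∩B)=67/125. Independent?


P(A)×P(B) = 67/125
P(A∩B) = 67/125
Equal ✓ → Independent

Yes, independent


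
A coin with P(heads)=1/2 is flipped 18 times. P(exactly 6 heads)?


Binomial: P(X=6) = C(18,6)×p^6×(1-p)^12
= 18564 × 1/64 × 1/4096 = 4641/65536

P(X=6) = 4641/65536 ≈ 7.08%


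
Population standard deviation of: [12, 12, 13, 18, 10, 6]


Mean = 71/6
  (12-71/6)²=1/36
  (12-71/6)²=1/36
  (13-71/6)²=49/36
  (18-71/6)²=1369/36
  (10-71/6)²=121/36
  (6-71/6)²=1225/36
Σ(x-μ)² = 461/6
σ² = (461/6)/6 = 461/36

σ = √(461/36) ≈ 3.5785


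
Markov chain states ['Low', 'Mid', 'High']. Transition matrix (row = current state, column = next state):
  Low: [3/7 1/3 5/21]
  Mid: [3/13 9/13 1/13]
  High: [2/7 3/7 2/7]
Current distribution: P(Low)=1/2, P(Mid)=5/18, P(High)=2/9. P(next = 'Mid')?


P(next=Mid) = Σᵢ P(now=i)×P(i→Mid)
= 1/2×1/3 + 5/18×9/13 + 2/9×3/7
= 1/6 + 5/26 + 2/21 = 124/273

P = 124/273 ≈ 0.4542


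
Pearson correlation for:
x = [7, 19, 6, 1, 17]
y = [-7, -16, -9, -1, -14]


n=5, Σx=50, Σy=-47, Σxy=-646, Σx²=736, Σy²=583
r = (5×(-646) - 50×(-47))/√((5×736 - 50²)(5×583 - (-47)²))
= -880/√(1180×706) = -880/√833080 ≈ -880/912.7322 ≈ -0.9641

r ≈ -0.9641


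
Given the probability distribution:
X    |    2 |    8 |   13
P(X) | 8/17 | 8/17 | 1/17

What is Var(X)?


E[X] = 93/17
E[X²] = 713/17
Var(X) = E[X²] - (E[X])² = 713/17 - 8649/289 = 3472/289

Var(X) = 3472/289 ≈ 12.0138


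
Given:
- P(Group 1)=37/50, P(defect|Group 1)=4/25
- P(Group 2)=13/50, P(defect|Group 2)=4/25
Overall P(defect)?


P(B) = Σ P(B|Aᵢ)×P(Aᵢ)
  4/25×37/50 = 74/625
  4/25×13/50 = 26/625
Sum = 4/25

P(defect) = 4/25 ≈ 16.00%


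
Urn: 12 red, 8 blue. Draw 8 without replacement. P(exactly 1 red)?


Hypergeometric: C(12,1)×C(8,7)/C(20,8)
= 12×8/125970 = 16/20995

P(X=1) = 16/20995 ≈ 0.08%


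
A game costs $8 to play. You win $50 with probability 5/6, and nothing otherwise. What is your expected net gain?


E[gain] = (50-8)×5/6 + (-8)×1/6
= 35 - 4/3 = 101/3

Expected net gain = $101/3 ≈ $33.67


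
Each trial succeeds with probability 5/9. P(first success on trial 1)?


Geometric: P(X=1) = (1-p)^(k-1)×p = (4/9)^0×5/9 = 5/9

P(X=1) = 5/9 ≈ 55.56%


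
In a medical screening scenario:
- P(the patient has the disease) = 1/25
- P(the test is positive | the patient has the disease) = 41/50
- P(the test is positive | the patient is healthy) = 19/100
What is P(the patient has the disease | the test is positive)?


Using Bayes' theorem:
P(A|B) = P(B|A)·P(A) / P(B)

P(the test is positive) = 41/50 × 1/25 + 19/100 × 24/25
= 41/1250 + 114/625 = 269/1250

P(the patient has the disease|the test is positive) = (41/1250) / (269/1250) = 41/269

P(the patient has the disease|the test is positive) = 41/269 ≈ 15.24%


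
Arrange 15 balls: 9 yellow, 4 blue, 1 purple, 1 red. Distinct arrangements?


15!/(9!×4!×1!×1!) = 150150

150150


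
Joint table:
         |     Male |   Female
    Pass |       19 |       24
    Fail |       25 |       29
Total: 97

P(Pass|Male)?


P(Pass|Male) = 19/(19+25) = 19/44

P = 19/44 ≈ 43.18%


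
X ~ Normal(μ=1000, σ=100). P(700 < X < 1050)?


z₁=(700-1000)/100=-3.0, z₂=(1050-1000)/100=0.5
P = Φ(0.5) - Φ(-3.0) = 0.691462 - 0.001350 = 0.690112 ≈ 0.6901

P(700 < X < 1050) ≈ 0.6901


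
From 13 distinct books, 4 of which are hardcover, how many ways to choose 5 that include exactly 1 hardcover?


Choose 1 of the 4 hardcovers and 4 of the other 9 books:
C(4,1)×C(9,4) = 4×126 = 504

504


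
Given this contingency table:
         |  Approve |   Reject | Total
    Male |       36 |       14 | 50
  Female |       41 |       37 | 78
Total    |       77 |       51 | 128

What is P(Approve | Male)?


P(Approve | Male) = 36/(36+14) = 36/50 = 18/25

P(Approve|Male) = 18/25 ≈ 72.00%


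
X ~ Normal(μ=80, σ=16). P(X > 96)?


z = (96-80)/16 = 1.0
P(X > 96) = 1 - P(Z ≤ 1.0) = 1 - 0.8413 = 0.1587

P(X > 96) ≈ 0.1587


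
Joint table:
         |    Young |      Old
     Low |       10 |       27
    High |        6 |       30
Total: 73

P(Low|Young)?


P(Low|Young) = 10/(10+6) = 10/16 = 5/8

P = 5/8 ≈ 62.50%


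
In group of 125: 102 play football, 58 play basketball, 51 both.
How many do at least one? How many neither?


|A∪B| = 102+58-51 = 109
Neither = 125-109 = 16

At least one: 109; Neither: 16


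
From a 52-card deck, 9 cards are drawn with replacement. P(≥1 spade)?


P(not a spade) = 39/52 = 3/4
P(none in 9 draws) = (3/4)^9 = 19683/262144
P(≥1 spade) = 1 - 19683/262144 = 242461/262144

P = 242461/262144 ≈ 92.49%


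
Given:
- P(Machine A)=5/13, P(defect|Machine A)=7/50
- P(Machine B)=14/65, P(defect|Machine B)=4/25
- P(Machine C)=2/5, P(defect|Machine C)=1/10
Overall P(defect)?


P(B) = Σ P(B|Aᵢ)×P(Aᵢ)
  7/50×5/13 = 7/130
  4/25×14/65 = 56/1625
  1/10×2/5 = 1/25
Sum = 417/3250

P(defect) = 417/3250 ≈ 12.83%


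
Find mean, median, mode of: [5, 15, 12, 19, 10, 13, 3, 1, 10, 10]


Sorted: [1, 3, 5, 10, 10, 10, 12, 13, 15, 19]
Mean = 98/10 = 49/5
Median = 10
Freq: {5: 1, 15: 1, 12: 1, 19: 1, 10: 3, 13: 1, 3: 1, 1: 1}
Mode: [10]

Mean=49/5, Median=10, Mode=10


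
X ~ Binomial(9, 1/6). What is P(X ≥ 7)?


P(X ≥ 7) = Σ P(X=i) for i=7..9
P(X=7) = 25/279936
P(X=8) = 5/1119744
P(X=9) = 1/10077696
Sum = 473/5038848

P(X ≥ 7) = 473/5038848 ≈ 0.01%


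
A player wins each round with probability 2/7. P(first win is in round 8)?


Geometric: P(X=8) = (1-p)^(k-1)×p = (5/7)^7×2/7 = 156250/5764801

P(X=8) = 156250/5764801 ≈ 2.71%


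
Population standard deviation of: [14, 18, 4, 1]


Mean = 37/4
  (14-37/4)²=361/16
  (18-37/4)²=1225/16
  (4-37/4)²=441/16
  (1-37/4)²=1089/16
Σ(x-μ)² = 779/4
σ² = (779/4)/4 = 779/16

σ = √(779/16) ≈ 6.9776


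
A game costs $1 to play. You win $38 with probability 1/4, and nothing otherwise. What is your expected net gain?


E[gain] = (38-1)×1/4 + (-1)×3/4
= 37/4 - 3/4 = 17/2

Expected net gain = $17/2 ≈ $8.50


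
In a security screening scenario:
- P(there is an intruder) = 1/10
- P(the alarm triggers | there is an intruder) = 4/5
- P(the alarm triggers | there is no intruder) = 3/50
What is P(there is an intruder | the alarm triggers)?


Using Bayes' theorem:
P(A|B) = P(B|A)·P(A) / P(B)

P(the alarm triggers) = 4/5 × 1/10 + 3/50 × 9/10
= 2/25 + 27/500 = 67/500

P(there is an intruder|the alarm triggers) = (2/25) / (67/500) = 40/67

P(there is an intruder|the alarm triggers) = 40/67 ≈ 59.70%


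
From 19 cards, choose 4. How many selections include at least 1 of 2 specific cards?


Complement: C(19,4) - C(17,4) = 3876 - 2380 = 1496

1496


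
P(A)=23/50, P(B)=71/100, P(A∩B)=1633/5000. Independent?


P(A)×P(B) = 1633/5000
P(A∩B) = 1633/5000
Equal ✓ → Independent

Yes, independent


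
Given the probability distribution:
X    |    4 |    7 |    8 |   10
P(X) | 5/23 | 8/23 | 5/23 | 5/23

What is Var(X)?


E[X] = 166/23
E[X²] = 1292/23
Var(X) = E[X²] - (E[X])² = 1292/23 - 27556/529 = 2160/529

Var(X) = 2160/529 ≈ 4.0832


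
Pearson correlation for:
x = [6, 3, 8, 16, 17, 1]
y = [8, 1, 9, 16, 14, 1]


n=6, Σx=51, Σy=49, Σxy=618, Σx²=655, Σy²=599
r = (6×618 - 51×49)/√((6×655 - 51²)(6×599 - 49²))
= 1209/√(1329×1193) = 1209/√1585497 ≈ 1209/1259.1652 ≈ 0.9602

r ≈ 0.9602


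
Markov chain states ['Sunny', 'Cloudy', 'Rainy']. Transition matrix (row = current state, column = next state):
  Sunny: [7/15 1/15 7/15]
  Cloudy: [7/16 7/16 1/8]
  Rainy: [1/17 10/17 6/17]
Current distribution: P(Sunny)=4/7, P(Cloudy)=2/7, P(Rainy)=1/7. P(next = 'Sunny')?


P(next=Sunny) = Σᵢ P(now=i)×P(i→Sunny)
= 4/7×7/15 + 2/7×7/16 + 1/7×1/17
= 4/15 + 1/8 + 1/119 = 5713/14280

P = 5713/14280 ≈ 0.4001


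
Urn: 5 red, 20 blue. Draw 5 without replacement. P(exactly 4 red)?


Hypergeometric: C(5,4)×C(20,1)/C(25,5)
= 5×20/53130 = 10/5313

P(X=4) = 10/5313 ≈ 0.19%


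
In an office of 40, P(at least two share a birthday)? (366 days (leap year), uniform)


P(all different) = Π(366-i)/366 for i=0..39
= 0.109455
P(match) = 1 - 0.109455 = 0.890545

P ≈ 0.8905 ≈ 89.05%


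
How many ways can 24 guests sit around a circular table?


Circular arrangements of 24 distinct objects: fix one position to break rotational symmetry.
(n-1)! = 23! = 25852016738884976640000

25852016738884976640000


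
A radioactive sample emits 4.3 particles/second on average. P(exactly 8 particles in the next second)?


Poisson(λ=4.3): P(X=8) = e^(-λ)×λ^k/k!
= e^(-4.3) × 4.3^8 / 8!
≈ 0.01356855901 × 116882.002776 / 40320 ≈ 0.039333

P(X=8) ≈ 0.039333 ≈ 3.93%


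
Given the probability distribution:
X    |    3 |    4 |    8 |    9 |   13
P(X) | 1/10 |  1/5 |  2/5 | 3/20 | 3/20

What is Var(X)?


E[X] = 38/5
E[X²] = 336/5
Var(X) = E[X²] - (E[X])² = 336/5 - 1444/25 = 236/25

Var(X) = 236/25 ≈ 9.4400


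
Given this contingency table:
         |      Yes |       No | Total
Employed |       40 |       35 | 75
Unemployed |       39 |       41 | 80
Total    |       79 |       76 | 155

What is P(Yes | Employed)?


P(Yes | Employed) = 40/(40+35) = 40/75 = 8/15

P(Yes|Employed) = 8/15 ≈ 53.33%


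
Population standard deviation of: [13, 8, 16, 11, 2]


Mean = 50/5 = 10
  (13-10)²=9
  (8-10)²=4
  (16-10)²=36
  (11-10)²=1
  (2-10)²=64
Σ(x-μ)² = 114
σ² = 114/5

σ = √(114/5) ≈ 4.7749


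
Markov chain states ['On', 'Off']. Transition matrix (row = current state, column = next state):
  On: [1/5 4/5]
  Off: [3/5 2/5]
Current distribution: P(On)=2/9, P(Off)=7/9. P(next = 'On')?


P(next=On) = Σᵢ P(now=i)×P(i→On)
= 2/9×1/5 + 7/9×3/5
= 2/45 + 7/15 = 23/45

P = 23/45 ≈ 0.5111


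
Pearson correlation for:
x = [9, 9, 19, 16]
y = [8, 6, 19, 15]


n=4, Σx=53, Σy=48, Σxy=727, Σx²=779, Σy²=686
r = (4×727 - 53×48)/√((4×779 - 53²)(4×686 - 48²))
= 364/√(307×440) = 364/√135080 ≈ 364/367.5323 ≈ 0.9904

r ≈ 0.9904


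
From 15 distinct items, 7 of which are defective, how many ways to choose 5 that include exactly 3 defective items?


Choose 3 of the 7 defective items and 2 of the other 8 items:
C(7,3)×C(8,2) = 35×28 = 980

980


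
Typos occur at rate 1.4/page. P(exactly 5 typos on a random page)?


Poisson(λ=1.4): P(X=5) = e^(-λ)×λ^k/k!
= e^(-1.4) × 1.4^5 / 5!
≈ 0.2465969639 × 5.37824 / 120 ≈ 0.011052

P(X=5) ≈ 0.011052 ≈ 1.11%


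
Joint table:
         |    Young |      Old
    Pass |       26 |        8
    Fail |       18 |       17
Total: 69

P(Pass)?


P(Pass) = (26+8)/69 = 34/69

P(Pass) = 34/69 ≈ 49.28%


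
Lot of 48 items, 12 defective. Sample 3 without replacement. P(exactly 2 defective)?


Hypergeometric: C(12,2)×C(36,1)/C(48,3)
= 66×36/17296 = 297/2162

P(X=2) = 297/2162 ≈ 13.74%


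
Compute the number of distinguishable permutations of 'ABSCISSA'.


Letters: 8, freq: {'A': 2, 'B': 1, 'S': 3, 'C': 1, 'I': 1}
8!/(2!×1!×3!×1!×1!) = 40320/12 = 3360

3360


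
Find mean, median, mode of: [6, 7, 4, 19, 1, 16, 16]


Sorted: [1, 4, 6, 7, 16, 16, 19]
Mean = 69/7
Median = 7
Freq: {6: 1, 7: 1, 4: 1, 19: 1, 1: 1, 16: 2}
Mode: [16]

Mean=69/7, Median=7, Mode=16


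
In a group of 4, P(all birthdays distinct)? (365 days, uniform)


P(all different) = Π(365-i)/365 for i=0..3
= (365/365)×(364/365)×...×(362/365)
= 0.983644

P ≈ 0.9836 ≈ 98.36%


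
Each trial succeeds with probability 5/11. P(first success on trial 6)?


Geometric: P(X=6) = (1-p)^(k-1)×p = (6/11)^5×5/11 = 38880/1771561

P(X=6) = 38880/1771561 ≈ 2.19%


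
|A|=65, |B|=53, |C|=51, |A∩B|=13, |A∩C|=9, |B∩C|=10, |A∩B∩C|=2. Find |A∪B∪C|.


|A∪B∪C| = 65+53+51-13-9-10+2 = 139

|A∪B∪C| = 139


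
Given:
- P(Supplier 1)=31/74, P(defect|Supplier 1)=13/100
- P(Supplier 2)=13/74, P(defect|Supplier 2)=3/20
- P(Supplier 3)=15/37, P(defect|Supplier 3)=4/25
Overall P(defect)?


P(B) = Σ P(B|Aᵢ)×P(Aᵢ)
  13/100×31/74 = 403/7400
  3/20×13/74 = 39/1480
  4/25×15/37 = 12/185
Sum = 539/3700

P(defect) = 539/3700 ≈ 14.57%


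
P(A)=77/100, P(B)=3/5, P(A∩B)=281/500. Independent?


P(A)×P(B) = 231/500
P(A∩B) = 281/500
Not equal → NOT independent

No, not independent


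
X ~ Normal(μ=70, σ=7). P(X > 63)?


z = (63-70)/7 = -1.0
P(X > 63) = 1 - P(Z ≤ -1.0) = 1 - 0.1587 = 0.8413

P(X > 63) ≈ 0.8413


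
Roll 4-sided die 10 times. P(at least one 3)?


P(no 3)^10 = (3/4)^10 = 59049/1048576
P(≥1) = 1 - 59049/1048576 = 989527/1048576

P = 989527/1048576 ≈ 94.37%


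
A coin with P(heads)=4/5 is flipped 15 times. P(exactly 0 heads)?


Binomial: P(X=0) = C(15,0)×p^0×(1-p)^15
= 1 × 1 × 1/30517578125 = 1/30517578125

P(X=0) = 1/30517578125 ≈ 0.00%


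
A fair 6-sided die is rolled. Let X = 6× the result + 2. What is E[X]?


E[die] = (1+6)/2 = 7/2
E[X] = 6×7/2 + 2 = 23

E[X] = 23


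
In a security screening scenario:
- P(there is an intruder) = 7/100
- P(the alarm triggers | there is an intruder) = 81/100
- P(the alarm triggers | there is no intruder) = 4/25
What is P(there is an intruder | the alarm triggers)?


Using Bayes' theorem:
P(A|B) = P(B|A)·P(A) / P(B)

P(the alarm triggers) = 81/100 × 7/100 + 4/25 × 93/100
= 567/10000 + 93/625 = 411/2000

P(there is an intruder|the alarm triggers) = (567/10000) / (411/2000) = 189/685

P(there is an intruder|the alarm triggers) = 189/685 ≈ 27.59%


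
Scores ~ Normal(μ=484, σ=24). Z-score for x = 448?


z = (x - μ)/σ = (448 - 484)/24 = -1.5

z = -1.5


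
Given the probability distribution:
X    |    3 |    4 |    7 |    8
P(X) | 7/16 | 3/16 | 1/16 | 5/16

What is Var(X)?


E[X] = 5
E[X²] = 30
Var(X) = E[X²] - (E[X])² = 30 - 25 = 5

Var(X) = 5 ≈ 5.0000


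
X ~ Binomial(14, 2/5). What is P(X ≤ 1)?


P(X ≤ 1) = Σ P(X=i) for i=0..1
P(X=0) = 4782969/6103515625
P(X=1) = 44641044/6103515625
Sum = 49424013/6103515625

P(X ≤ 1) = 49424013/6103515625 ≈ 0.81%


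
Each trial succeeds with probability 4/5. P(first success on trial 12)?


Geometric: P(X=12) = (1-p)^(k-1)×p = (1/5)^11×4/5 = 4/244140625

P(X=12) = 4/244140625 ≈ 0.00%


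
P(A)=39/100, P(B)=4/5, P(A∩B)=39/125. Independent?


P(A)×P(B) = 39/125
P(A∩B) = 39/125
Equal ✓ → Independent

Yes, independent


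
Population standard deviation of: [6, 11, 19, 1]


Mean = 37/4
  (6-37/4)²=169/16
  (11-37/4)²=49/16
  (19-37/4)²=1521/16
  (1-37/4)²=1089/16
Σ(x-μ)² = 707/4
σ² = (707/4)/4 = 707/16

σ = √(707/16) ≈ 6.6474


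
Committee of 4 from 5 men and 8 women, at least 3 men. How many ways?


Count by #men:
  3M,1W: C(5,3)×C(8,1)=80
  4M,0W: C(5,4)×C(8,0)=5
Total = 85

85


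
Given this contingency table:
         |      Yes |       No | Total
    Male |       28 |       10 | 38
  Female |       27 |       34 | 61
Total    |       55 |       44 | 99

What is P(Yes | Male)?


P(Yes | Male) = 28/(28+10) = 28/38 = 14/19

P(Yes|Male) = 14/19 ≈ 73.68%


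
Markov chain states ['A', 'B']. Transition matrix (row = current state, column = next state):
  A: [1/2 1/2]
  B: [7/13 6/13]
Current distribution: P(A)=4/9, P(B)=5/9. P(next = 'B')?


P(next=B) = Σᵢ P(now=i)×P(i→B)
= 4/9×1/2 + 5/9×6/13
= 2/9 + 10/39 = 56/117

P = 56/117 ≈ 0.4786


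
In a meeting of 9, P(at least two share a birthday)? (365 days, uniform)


P(all different) = Π(365-i)/365 for i=0..8
= 0.905376
P(match) = 1 - 0.905376 = 0.094624

P ≈ 0.0946 ≈ 9.46%


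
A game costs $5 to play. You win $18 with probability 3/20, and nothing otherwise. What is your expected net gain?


E[gain] = (18-5)×3/20 + (-5)×17/20
= 39/20 - 17/4 = -23/10

Expected net gain = $-23/10 ≈ $-2.30


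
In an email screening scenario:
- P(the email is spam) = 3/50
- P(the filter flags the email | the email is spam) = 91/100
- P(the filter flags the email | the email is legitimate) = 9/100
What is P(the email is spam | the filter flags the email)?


Using Bayes' theorem:
P(A|B) = P(B|A)·P(A) / P(B)

P(the filter flags the email) = 91/100 × 3/50 + 9/100 × 47/50
= 273/5000 + 423/5000 = 87/625

P(the email is spam|the filter flags the email) = (273/5000) / (87/625) = 91/232

P(the email is spam|the filter flags the email) = 91/232 ≈ 39.22%


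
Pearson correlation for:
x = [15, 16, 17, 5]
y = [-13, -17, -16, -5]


n=4, Σx=53, Σy=-51, Σxy=-764, Σx²=795, Σy²=739
r = (4×(-764) - 53×(-51))/√((4×795 - 53²)(4×739 - (-51)²))
= -353/√(371×355) = -353/√131705 ≈ -353/362.9118 ≈ -0.9727

r ≈ -0.9727


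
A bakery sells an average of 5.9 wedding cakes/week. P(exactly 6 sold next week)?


Poisson(λ=5.9): P(X=6) = e^(-λ)×λ^k/k!
= e^(-5.9) × 5.9^6 / 6!
≈ 0.002739444819 × 42180.533641 / 720 ≈ 0.160488

P(X=6) ≈ 0.160488 ≈ 16.05%


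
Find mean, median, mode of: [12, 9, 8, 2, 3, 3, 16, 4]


Sorted: [2, 3, 3, 4, 8, 9, 12, 16]
Mean = 57/8
Median = 6
Freq: {12: 1, 9: 1, 8: 1, 2: 1, 3: 2, 16: 1, 4: 1}
Mode: [3]

Mean=57/8, Median=6, Mode=3


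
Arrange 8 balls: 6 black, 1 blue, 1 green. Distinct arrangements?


8!/(6!×1!×1!) = 56

56


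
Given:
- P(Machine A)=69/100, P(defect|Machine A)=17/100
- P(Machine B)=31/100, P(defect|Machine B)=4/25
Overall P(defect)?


P(B) = Σ P(B|Aᵢ)×P(Aᵢ)
  17/100×69/100 = 1173/10000
  4/25×31/100 = 31/625
Sum = 1669/10000

P(defect) = 1669/10000 ≈ 16.69%


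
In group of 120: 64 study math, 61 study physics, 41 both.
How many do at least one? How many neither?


|A∪B| = 64+61-41 = 84
Neither = 120-84 = 36

At least one: 84; Neither: 36


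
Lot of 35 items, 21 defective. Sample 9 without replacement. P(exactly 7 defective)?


Hypergeometric: C(21,7)×C(14,2)/C(35,9)
= 116280×91/70607460 = 1482/9889

P(X=7) = 1482/9889 ≈ 14.99%


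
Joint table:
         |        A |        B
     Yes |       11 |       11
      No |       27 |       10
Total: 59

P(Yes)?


P(Yes) = (11+11)/59 = 22/59

P(Yes) = 22/59 ≈ 37.29%


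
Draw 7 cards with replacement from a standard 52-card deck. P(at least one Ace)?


P(not a Ace) = 48/52 = 12/13
P(none in 7 draws) = (12/13)^7 = 35831808/62748517
P(≥1 Ace) = 1 - 35831808/62748517 = 26916709/62748517

P = 26916709/62748517 ≈ 42.90%


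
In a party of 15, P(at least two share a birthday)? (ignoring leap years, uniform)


P(all different) = Π(365-i)/365 for i=0..14
= 0.747099
P(match) = 1 - 0.747099 = 0.252901

P ≈ 0.2529 ≈ 25.29%


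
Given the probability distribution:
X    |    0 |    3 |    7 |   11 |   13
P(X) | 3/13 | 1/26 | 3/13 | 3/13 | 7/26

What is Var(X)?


E[X] = 101/13
E[X²] = 1106/13
Var(X) = E[X²] - (E[X])² = 1106/13 - 10201/169 = 4177/169

Var(X) = 4177/169 ≈ 24.7160


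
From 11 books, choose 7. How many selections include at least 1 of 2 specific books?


Complement: C(11,7) - C(9,7) = 330 - 36 = 294

294


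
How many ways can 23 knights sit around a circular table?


Circular arrangements of 23 distinct objects: fix one position to break rotational symmetry.
(n-1)! = 22! = 1124000727777607680000

1124000727777607680000


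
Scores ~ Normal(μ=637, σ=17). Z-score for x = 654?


z = (x - μ)/σ = (654 - 637)/17 = 1.0

z = 1.0


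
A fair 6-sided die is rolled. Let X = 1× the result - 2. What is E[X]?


E[die] = (1+6)/2 = 7/2
E[X] = 1×7/2 - 2 = 3/2

E[X] = 3/2


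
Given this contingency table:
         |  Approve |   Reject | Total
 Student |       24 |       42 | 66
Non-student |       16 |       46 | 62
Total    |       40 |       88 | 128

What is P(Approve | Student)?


P(Approve | Student) = 24/(24+42) = 24/66 = 4/11

P(Approve|Student) = 4/11 ≈ 36.36%


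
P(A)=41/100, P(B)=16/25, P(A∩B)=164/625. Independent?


P(A)×P(B) = 164/625
P(A∩B) = 164/625
Equal ✓ → Independent

Yes, independent


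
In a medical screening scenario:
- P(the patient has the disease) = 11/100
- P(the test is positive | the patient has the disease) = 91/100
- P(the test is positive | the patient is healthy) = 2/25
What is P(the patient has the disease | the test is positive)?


Using Bayes' theorem:
P(A|B) = P(B|A)·P(A) / P(B)

P(the test is positive) = 91/100 × 11/100 + 2/25 × 89/100
= 1001/10000 + 89/1250 = 1713/10000

P(the patient has the disease|the test is positive) = (1001/10000) / (1713/10000) = 1001/1713

P(the patient has the disease|the test is positive) = 1001/1713 ≈ 58.44%


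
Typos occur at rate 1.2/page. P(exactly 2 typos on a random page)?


Poisson(λ=1.2): P(X=2) = e^(-λ)×λ^k/k!
= e^(-1.2) × 1.2^2 / 2!
≈ 0.3011942119 × 1.44 / 2 ≈ 0.216860

P(X=2) ≈ 0.216860 ≈ 21.69%


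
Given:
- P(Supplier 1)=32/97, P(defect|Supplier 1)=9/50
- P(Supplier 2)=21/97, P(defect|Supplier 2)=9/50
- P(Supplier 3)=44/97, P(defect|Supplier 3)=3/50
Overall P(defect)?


P(B) = Σ P(B|Aᵢ)×P(Aᵢ)
  9/50×32/97 = 144/2425
  9/50×21/97 = 189/4850
  3/50×44/97 = 66/2425
Sum = 609/4850

P(defect) = 609/4850 ≈ 12.56%


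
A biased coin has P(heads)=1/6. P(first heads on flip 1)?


Geometric: P(X=1) = (1-p)^(k-1)×p = (5/6)^0×1/6 = 1/6

P(X=1) = 1/6 ≈ 16.67%


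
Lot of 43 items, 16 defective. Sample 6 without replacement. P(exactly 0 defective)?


Hypergeometric: C(16,0)×C(27,6)/C(43,6)
= 1×296010/6096454 = 11385/234479

P(X=0) = 11385/234479 ≈ 4.86%


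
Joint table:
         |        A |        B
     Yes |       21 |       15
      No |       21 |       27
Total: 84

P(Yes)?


P(Yes) = (21+15)/84 = 36/84 = 3/7

P(Yes) = 3/7 ≈ 42.86%


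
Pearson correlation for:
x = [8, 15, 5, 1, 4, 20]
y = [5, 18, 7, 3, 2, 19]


n=6, Σx=53, Σy=54, Σxy=736, Σx²=731, Σy²=772
r = (6×736 - 53×54)/√((6×731 - 53²)(6×772 - 54²))
= 1554/√(1577×1716) = 1554/√2706132 ≈ 1554/1645.0325 ≈ 0.9447

r ≈ 0.9447


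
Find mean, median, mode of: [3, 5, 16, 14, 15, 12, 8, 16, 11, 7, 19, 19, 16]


Sorted: [3, 5, 7, 8, 11, 12, 14, 15, 16, 16, 16, 19, 19]
Mean = 161/13
Median = 14
Freq: {3: 1, 5: 1, 16: 3, 14: 1, 15: 1, 12: 1, 8: 1, 11: 1, 7: 1, 19: 2}
Mode: [16]

Mean=161/13, Median=14, Mode=16


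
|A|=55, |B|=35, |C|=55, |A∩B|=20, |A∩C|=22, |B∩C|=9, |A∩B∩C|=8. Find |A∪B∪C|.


|A∪B∪C| = 55+35+55-20-22-9+8 = 102

|A∪B∪C| = 102


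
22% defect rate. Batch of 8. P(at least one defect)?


P(all good) = (39/50)^8 = 5352009260481/39062500000000
P(≥1 defect) = 33710490739519/39062500000000

P = 33710490739519/39062500000000 ≈ 86.30%


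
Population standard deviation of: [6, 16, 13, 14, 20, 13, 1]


Mean = 83/7
  (6-83/7)²=1681/49
  (16-83/7)²=841/49
  (13-83/7)²=64/49
  (14-83/7)²=225/49
  (20-83/7)²=3249/49
  (13-83/7)²=64/49
  (1-83/7)²=5776/49
Σ(x-μ)² = 1700/7
σ² = (1700/7)/7 = 1700/49

σ = √(1700/49) ≈ 5.8902


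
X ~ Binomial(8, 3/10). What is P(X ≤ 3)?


P(X ≤ 3) = Σ P(X=i) for i=0..3
P(X=0) = 5764801/100000000
P(X=1) = 2470629/12500000
P(X=2) = 7411887/25000000
P(X=3) = 3176523/12500000
Sum = 16117913/20000000

P(X ≤ 3) = 16117913/20000000 ≈ 80.59%


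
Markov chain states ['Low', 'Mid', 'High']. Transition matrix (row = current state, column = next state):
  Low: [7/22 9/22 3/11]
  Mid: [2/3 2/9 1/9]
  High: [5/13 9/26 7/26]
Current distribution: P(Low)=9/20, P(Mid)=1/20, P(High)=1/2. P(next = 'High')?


P(next=High) = Σᵢ P(now=i)×P(i→High)
= 9/20×3/11 + 1/20×1/9 + 1/2×7/26
= 27/220 + 1/180 + 7/52 = 6767/25740

P = 6767/25740 ≈ 0.2629


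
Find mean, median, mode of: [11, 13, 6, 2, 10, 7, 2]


Sorted: [2, 2, 6, 7, 10, 11, 13]
Mean = 51/7
Median = 7
Freq: {11: 1, 13: 1, 6: 1, 2: 2, 10: 1, 7: 1}
Mode: [2]

Mean=51/7, Median=7, Mode=2


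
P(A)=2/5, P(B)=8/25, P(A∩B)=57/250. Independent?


P(A)×P(B) = 16/125
P(A∩B) = 57/250
Not equal → NOT independent

No, not independent


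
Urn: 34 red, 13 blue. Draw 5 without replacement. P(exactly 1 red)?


Hypergeometric: C(34,1)×C(13,4)/C(47,5)
= 34×715/1533939 = 2210/139449

P(X=1) = 2210/139449 ≈ 1.58%


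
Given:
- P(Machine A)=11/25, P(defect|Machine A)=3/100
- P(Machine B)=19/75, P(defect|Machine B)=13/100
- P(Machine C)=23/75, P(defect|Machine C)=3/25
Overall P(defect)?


P(B) = Σ P(B|Aᵢ)×P(Aᵢ)
  3/100×11/25 = 33/2500
  13/100×19/75 = 247/7500
  3/25×23/75 = 23/625
Sum = 311/3750

P(defect) = 311/3750 ≈ 8.29%


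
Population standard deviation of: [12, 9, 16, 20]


Mean = 57/4
  (12-57/4)²=81/16
  (9-57/4)²=441/16
  (16-57/4)²=49/16
  (20-57/4)²=529/16
Σ(x-μ)² = 275/4
σ² = (275/4)/4 = 275/16

σ = √(275/16) ≈ 4.1458
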